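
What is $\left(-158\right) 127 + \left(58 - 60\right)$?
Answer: $-20068$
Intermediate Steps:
$\left(-158\right) 127 + \left(58 - 60\right) = -20066 + \left(58 - 60\right) = -20066 - 2 = -20068$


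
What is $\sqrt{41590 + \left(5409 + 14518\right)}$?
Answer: $\sqrt{61517} \approx 248.03$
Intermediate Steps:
$\sqrt{41590 + \left(5409 + 14518\right)} = \sqrt{41590 + 19927} = \sqrt{61517}$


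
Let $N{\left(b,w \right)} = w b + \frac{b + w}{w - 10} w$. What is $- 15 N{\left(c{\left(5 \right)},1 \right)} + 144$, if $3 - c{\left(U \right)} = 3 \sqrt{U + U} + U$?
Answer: $\frac{517}{3} + 40 \sqrt{10} \approx 298.82$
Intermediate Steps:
$c{\left(U \right)} = 3 - U - 3 \sqrt{2} \sqrt{U}$ ($c{\left(U \right)} = 3 - \left(3 \sqrt{U + U} + U\right) = 3 - \left(3 \sqrt{2 U} + U\right) = 3 - \left(3 \sqrt{2} \sqrt{U} + U\right) = 3 - \left(U + 3 \sqrt{2} \sqrt{U}\right) = 3 - U - 3 \sqrt{2} \sqrt{U}$)
$N{\left(b,w \right)} = b w + \frac{w \left(b + w\right)}{-10 + w}$ ($N{\left(b,w \right)} = b w + \frac{b + w}{-10 + w} w = b w + \frac{w \left(b + w\right)}{-10 + w}$)
$- 15 N{\left(c{\left(5 \right)},1 \right)} + 144 = - 15 \cdot 1 \frac{1}{-10 + 1} \left(1 - 9 \left(3 - 5 - 3 \sqrt{2} \sqrt{5}\right) + \left(3 - 5 - 3 \sqrt{2} \sqrt{5}\right) 1\right) + 144 = - 15 \cdot 1 \frac{1}{-9} \left(1 - 9 \left(3 - 5 - 3 \sqrt{10}\right) + \left(3 - 5 - 3 \sqrt{10}\right) 1\right) + 144 = - 15 \cdot 1 \left(- \frac{1}{9}\right) \left(1 - 9 \left(-2 - 3 \sqrt{10}\right) + \left(-2 - 3 \sqrt{10}\right) 1\right) + 144 = - 15 \cdot 1 \left(- \frac{1}{9}\right) \left(1 + \left(18 + 27 \sqrt{10}\right) - \left(2 + 3 \sqrt{10}\right)\right) + 144 = - 15 \cdot 1 \left(- \frac{1}{9}\right) \left(17 + 24 \sqrt{10}\right) + 144 = - 15 \left(- \frac{17}{9} - \frac{8 \sqrt{10}}{3}\right) + 144 = \left(\frac{85}{3} + 40 \sqrt{10}\right) + 144 = \frac{517}{3} + 40 \sqrt{10}$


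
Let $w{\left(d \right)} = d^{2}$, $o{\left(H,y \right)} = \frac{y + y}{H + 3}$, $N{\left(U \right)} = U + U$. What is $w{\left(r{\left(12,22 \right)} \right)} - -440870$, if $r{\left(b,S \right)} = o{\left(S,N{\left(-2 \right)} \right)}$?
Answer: $\frac{275543814}{625} \approx 4.4087 \cdot 10^{5}$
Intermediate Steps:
$N{\left(U \right)} = 2 U$
$o{\left(H,y \right)} = \frac{2 y}{3 + H}$
$r{\left(b,S \right)} = - \frac{8}{3 + S}$ ($r{\left(b,S \right)} = \frac{2 \cdot 2 \left(-2\right)}{3 + S} = 2 \left(-4\right) \frac{1}{3 + S} = - \frac{8}{3 + S}$)
$w{\left(r{\left(12,22 \right)} \right)} - -440870 = \left(- \frac{8}{3 + 22}\right)^{2} - -440870 = \left(- \frac{8}{25}\right)^{2} + 440870 = \frac{64}{625} + 440870 = \frac{275543814}{625}$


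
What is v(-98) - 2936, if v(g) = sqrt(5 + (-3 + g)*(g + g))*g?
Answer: -2936 - 98*sqrt(19801) ≈ -16726.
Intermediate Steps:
v(g) = g*sqrt(5 + 2*g*(-3 + g)) (v(g) = sqrt(5 + (-3 + g)*(2*g))*g = sqrt(5 + 2*g*(-3 + g))*g = g*sqrt(5 + 2*g*(-3 + g)))
v(-98) - 2936 = -98*sqrt(5 - 6*(-98) + 2*(-98)**2) - 2936 = -98*sqrt(5 + 588 + 2*9604) - 2936 = -98*sqrt(5 + 588 + 19208) - 2936 = -98*sqrt(19801) - 2936 = -2936 - 98*sqrt(19801)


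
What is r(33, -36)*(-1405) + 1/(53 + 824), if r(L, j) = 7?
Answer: -8625294/877 ≈ -9835.0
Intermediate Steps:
r(33, -36)*(-1405) + 1/(53 + 824) = 7*(-1405) + 1/(53 + 824) = -9835 + 1/877 = -8625294/877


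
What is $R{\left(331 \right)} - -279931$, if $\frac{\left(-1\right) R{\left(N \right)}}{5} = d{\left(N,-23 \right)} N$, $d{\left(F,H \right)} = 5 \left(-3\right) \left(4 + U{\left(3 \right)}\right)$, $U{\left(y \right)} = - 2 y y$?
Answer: $-67619$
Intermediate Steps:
$U{\left(y \right)} = - 2 y^{2}$
$d{\left(F,H \right)} = 210$ ($d{\left(F,H \right)} = 5 \left(-3\right) \left(4 - 2 \cdot 3^{2}\right) = - 15 \left(4 - 18\right) = \left(-15\right) \left(-14\right) = 210$)
$R{\left(N \right)} = - 1050 N$ ($R{\left(N \right)} = - 5 \cdot 210 N = - 1050 N$)
$R{\left(331 \right)} - -279931 = \left(-1050\right) 331 - -279931 = -347550 + 279931 = -67619$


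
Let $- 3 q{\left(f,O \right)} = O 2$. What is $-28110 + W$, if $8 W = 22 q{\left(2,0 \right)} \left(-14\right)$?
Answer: $-28110$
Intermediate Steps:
$q{\left(f,O \right)} = - \frac{2 O}{3}$ ($q{\left(f,O \right)} = - \frac{O 2}{3} = - \frac{2 O}{3}$)
$W = 0$ ($W = \frac{22 \left(\left(- \frac{2}{3}\right) 0\right) \left(-14\right)}{8} = \frac{22 \cdot 0 \left(-14\right)}{8} = \frac{0 \left(-14\right)}{8} = \frac{1}{8} \cdot 0 = 0$)
$-28110 + W = -28110 + 0 = -28110$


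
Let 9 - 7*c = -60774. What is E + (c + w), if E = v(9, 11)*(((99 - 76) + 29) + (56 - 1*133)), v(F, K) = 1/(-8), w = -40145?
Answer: -1761681/56 ≈ -31459.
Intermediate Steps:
c = 60783/7 (c = 9/7 - ⅐*(-60774) = 9/7 + 8682 = 60783/7 ≈ 8683.3)
v(F, K) = -⅛
E = 25/8 (E = -(((99 - 76) + 29) + (56 - 1*133))/8 = -((23 + 29) + (56 - 133))/8 = -(52 - 77)/8 = -⅛*(-25) = 25/8 ≈ 3.1250)
E + (c + w) = 25/8 + (60783/7 - 40145) = 25/8 - 220232/7 = -1761681/56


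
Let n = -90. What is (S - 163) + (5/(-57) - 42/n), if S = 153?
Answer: -914/95 ≈ -9.6210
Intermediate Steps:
(S - 163) + (5/(-57) - 42/n) = (153 - 163) + (5/(-57) - 42/(-90)) = -10 + (5*(-1/57) - 42*(-1/90)) = -10 + (-5/57 + 7/15) = -10 + 36/95 = -914/95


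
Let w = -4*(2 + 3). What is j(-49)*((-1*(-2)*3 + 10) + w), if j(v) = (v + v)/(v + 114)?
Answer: 392/65 ≈ 6.0308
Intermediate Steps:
w = -20 (w = -4*5 = -20)
j(v) = 2*v/(114 + v) (j(v) = (2*v)/(114 + v) = 2*v/(114 + v))
j(-49)*((-1*(-2)*3 + 10) + w) = (2*(-49)/(114 - 49))*((-1*(-2)*3 + 10) - 20) = (2*(-49)/65)*((2*3 + 10) - 20) = (2*(-49)*(1/65))*((6 + 10) - 20) = -98*(16 - 20)/65 = -98/65*(-4) = 392/65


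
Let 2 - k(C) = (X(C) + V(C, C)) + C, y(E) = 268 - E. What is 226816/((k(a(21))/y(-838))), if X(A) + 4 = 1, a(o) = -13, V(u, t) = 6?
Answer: 62714624/3 ≈ 2.0905e+7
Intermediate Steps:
X(A) = -3 (X(A) = -4 + 1 = -3)
k(C) = -1 - C (k(C) = 2 - ((-3 + 6) + C) = 2 - (3 + C) = 2 + (-3 - C) = -1 - C)
226816/((k(a(21))/y(-838))) = 226816/(((-1 - 1*(-13))/(268 - 1*(-838)))) = 226816/(((-1 + 13)/(268 + 838))) = 226816/((12/1106)) = 226816/((12*(1/1106))) = 226816/(6/553) = 226816*(553/6) = 62714624/3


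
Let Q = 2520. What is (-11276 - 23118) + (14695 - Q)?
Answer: -22219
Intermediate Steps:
(-11276 - 23118) + (14695 - Q) = (-11276 - 23118) + (14695 - 1*2520) = -34394 + (14695 - 2520) = -34394 + 12175 = -22219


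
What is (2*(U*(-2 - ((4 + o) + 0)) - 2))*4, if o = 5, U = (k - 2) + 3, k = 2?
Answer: -280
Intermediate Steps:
U = 3 (U = (2 - 2) + 3 = 0 + 3 = 3)
(2*(U*(-2 - ((4 + o) + 0)) - 2))*4 = (2*(3*(-2 - ((4 + 5) + 0)) - 2))*4 = (2*(3*(-2 - (9 + 0)) - 2))*4 = (2*(3*(-2 - 1*9) - 2))*4 = (2*(3*(-2 - 9) - 2))*4 = (2*(3*(-11) - 2))*4 = (2*(-33 - 2))*4 = (2*(-35))*4 = -70*4 = -280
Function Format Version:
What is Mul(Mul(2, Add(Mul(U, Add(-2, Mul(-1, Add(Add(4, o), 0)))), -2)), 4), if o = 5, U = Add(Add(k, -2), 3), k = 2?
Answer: -280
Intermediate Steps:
U = 3 (U = Add(Add(2, -2), 3) = Add(0, 3) = 3)
Mul(Mul(2, Add(Mul(U, Add(-2, Mul(-1, Add(Add(4, o), 0)))), -2)), 4) = Mul(Mul(2, Add(Mul(3, Add(-2, Mul(-1, Add(Add(4, 5), 0)))), -2)), 4) = Mul(Mul(2, Add(Mul(3, Add(-2, Mul(-1, Add(9, 0)))), -2)), 4) = Mul(Mul(2, Add(Mul(3, Add(-2, Mul(-1, 9))), -2)), 4) = Mul(Mul(2, Add(Mul(3, Add(-2, -9)), -2)), 4) = Mul(Mul(2, Add(Mul(3, -11), -2)), 4) = Mul(Mul(2, Add(-33, -2)), 4) = Mul(Mul(2, -35), 4) = Mul(-70, 4) = -280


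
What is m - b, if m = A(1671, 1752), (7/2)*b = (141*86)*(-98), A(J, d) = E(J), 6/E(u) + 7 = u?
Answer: 282487299/832 ≈ 3.3953e+5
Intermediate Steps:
E(u) = 6/(-7 + u)
A(J, d) = 6/(-7 + J)
b = -339528 (b = 2*((141*86)*(-98))/7 = 2*(12126*(-98))/7 = (2/7)*(-1188348) = -339528)
m = 3/832 (m = 6/(-7 + 1671) = 6/1664 = 6*(1/1664) = 3/832 ≈ 0.0036058)
m - b = 3/832 - 1*(-339528) = 3/832 + 339528 = 282487299/832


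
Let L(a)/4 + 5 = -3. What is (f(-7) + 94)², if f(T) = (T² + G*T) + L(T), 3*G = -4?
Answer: 130321/9 ≈ 14480.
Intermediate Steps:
G = -4/3 (G = (⅓)*(-4) = -4/3 ≈ -1.3333)
L(a) = -32 (L(a) = -20 + 4*(-3) = -20 - 12 = -32)
f(T) = -32 + T² - 4*T/3 (f(T) = (T² - 4*T/3) - 32 = -32 + T² - 4*T/3)
(f(-7) + 94)² = ((-32 + (-7)² - 4/3*(-7)) + 94)² = ((-32 + 49 + 28/3) + 94)² = (79/3 + 94)² = (361/3)² = 130321/9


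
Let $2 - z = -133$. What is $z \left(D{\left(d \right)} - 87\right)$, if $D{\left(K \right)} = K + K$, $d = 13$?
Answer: $-8235$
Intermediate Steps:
$D{\left(K \right)} = 2 K$
$z = 135$ ($z = 2 - -133 = 2 + 133 = 135$)
$z \left(D{\left(d \right)} - 87\right) = 135 \left(2 \cdot 13 - 87\right) = 135 \left(26 - 87\right) = 135 \left(-61\right) = -8235$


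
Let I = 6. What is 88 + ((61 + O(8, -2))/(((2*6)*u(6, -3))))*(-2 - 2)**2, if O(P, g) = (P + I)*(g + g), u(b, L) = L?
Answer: 772/9 ≈ 85.778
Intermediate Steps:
O(P, g) = 2*g*(6 + P) (O(P, g) = (P + 6)*(g + g) = (6 + P)*(2*g) = 2*g*(6 + P))
88 + ((61 + O(8, -2))/(((2*6)*u(6, -3))))*(-2 - 2)**2 = 88 + ((61 + 2*(-2)*(6 + 8))/(((2*6)*(-3))))*(-2 - 2)**2 = 88 + ((61 + 2*(-2)*14)/((12*(-3))))*(-4)**2 = 88 + ((61 - 56)/(-36))*16 = 88 + (5*(-1/36))*16 = 88 - 5/36*16 = 88 - 20/9 = 772/9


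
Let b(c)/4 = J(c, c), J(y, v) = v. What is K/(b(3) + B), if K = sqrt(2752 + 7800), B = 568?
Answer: sqrt(2638)/290 ≈ 0.17711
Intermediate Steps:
b(c) = 4*c
K = 2*sqrt(2638) (K = sqrt(10552) = 2*sqrt(2638) ≈ 102.72)
K/(b(3) + B) = (2*sqrt(2638))/(4*3 + 568) = (2*sqrt(2638))/(12 + 568) = (2*sqrt(2638))/580 = sqrt(2638)/290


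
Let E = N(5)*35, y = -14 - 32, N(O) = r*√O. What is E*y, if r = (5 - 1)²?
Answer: -25760*√5 ≈ -57601.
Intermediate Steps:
r = 16 (r = 4² = 16)
N(O) = 16*√O
y = -46
E = 560*√5 (E = (16*√5)*35 = 560*√5 ≈ 1252.2)
E*y = (560*√5)*(-46) = -25760*√5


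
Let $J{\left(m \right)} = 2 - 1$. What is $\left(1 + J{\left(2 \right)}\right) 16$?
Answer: $32$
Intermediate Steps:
$J{\left(m \right)} = 1$
$\left(1 + J{\left(2 \right)}\right) 16 = \left(1 + 1\right) 16 = 2 \cdot 16 = 32$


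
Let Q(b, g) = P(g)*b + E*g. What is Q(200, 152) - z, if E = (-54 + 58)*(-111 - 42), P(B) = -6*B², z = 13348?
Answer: -27831172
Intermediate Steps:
E = -612 (E = 4*(-153) = -612)
Q(b, g) = -612*g - 6*b*g² (Q(b, g) = (-6*g²)*b - 612*g = -6*b*g² - 612*g = -612*g - 6*b*g²)
Q(200, 152) - z = 6*152*(-102 - 1*200*152) - 1*13348 = 6*152*(-102 - 30400) - 13348 = 6*152*(-30502) - 13348 = -27817824 - 13348 = -27831172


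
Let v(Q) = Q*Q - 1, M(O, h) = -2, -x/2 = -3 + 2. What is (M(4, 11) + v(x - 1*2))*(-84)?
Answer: 252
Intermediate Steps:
x = 2 (x = -2*(-3 + 2) = -2*(-1) = 2)
v(Q) = -1 + Q**2 (v(Q) = Q**2 - 1 = -1 + Q**2)
(M(4, 11) + v(x - 1*2))*(-84) = (-2 + (-1 + (2 - 1*2)**2))*(-84) = (-2 + (-1 + (2 - 2)**2))*(-84) = (-2 + (-1 + 0**2))*(-84) = (-2 + (-1 + 0))*(-84) = (-2 - 1)*(-84) = -3*(-84) = 252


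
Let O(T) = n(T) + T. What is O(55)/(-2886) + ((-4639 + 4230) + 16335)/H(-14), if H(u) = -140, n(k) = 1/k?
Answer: -126417881/1111110 ≈ -113.78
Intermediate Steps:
n(k) = 1/k
O(T) = T + 1/T (O(T) = 1/T + T = T + 1/T)
O(55)/(-2886) + ((-4639 + 4230) + 16335)/H(-14) = (55 + 1/55)/(-2886) + ((-4639 + 4230) + 16335)/(-140) = (55 + 1/55)*(-1/2886) + (-409 + 16335)*(-1/140) = (3026/55)*(-1/2886) + 15926*(-1/140) = -1513/79365 - 7963/70 = -126417881/1111110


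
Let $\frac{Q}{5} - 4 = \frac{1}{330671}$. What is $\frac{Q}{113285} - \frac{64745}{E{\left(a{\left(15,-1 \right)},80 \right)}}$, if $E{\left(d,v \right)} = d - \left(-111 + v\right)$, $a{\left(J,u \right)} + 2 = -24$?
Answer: $- \frac{97014073033118}{7492012847} \approx -12949.0$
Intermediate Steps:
$a{\left(J,u \right)} = -26$ ($a{\left(J,u \right)} = -2 - 24 = -26$)
$E{\left(d,v \right)} = 111 + d - v$
$Q = \frac{6613425}{330671}$ ($Q = 20 + \frac{5}{330671} = \frac{6613425}{330671} \approx 20.0$)
$\frac{Q}{113285} - \frac{64745}{E{\left(a{\left(15,-1 \right)},80 \right)}} = \frac{6613425}{330671 \cdot 113285} - \frac{64745}{111 - 26 - 80} = \frac{6613425}{330671} \cdot \frac{1}{113285} - \frac{64745}{111 - 26 - 80} = \frac{1322685}{7492012847} - \frac{64745}{5} = \frac{1322685}{7492012847} - 12949 = - \frac{97014073033118}{7492012847}$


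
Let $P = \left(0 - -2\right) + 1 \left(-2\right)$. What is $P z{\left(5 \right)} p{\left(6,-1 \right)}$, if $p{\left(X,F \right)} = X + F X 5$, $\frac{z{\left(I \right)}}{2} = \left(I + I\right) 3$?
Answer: $0$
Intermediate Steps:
$z{\left(I \right)} = 12 I$ ($z{\left(I \right)} = 2 \left(I + I\right) 3 = 2 \cdot 2 I 3 = 2 \cdot 6 I = 12 I$)
$p{\left(X,F \right)} = X + 5 F X$
$P = 0$ ($P = \left(0 + 2\right) - 2 = 2 - 2 = 0$)
$P z{\left(5 \right)} p{\left(6,-1 \right)} = 0 \cdot 12 \cdot 5 \cdot 6 \left(1 + 5 \left(-1\right)\right) = 0 \cdot 60 \cdot 6 \left(1 - 5\right) = 0 \cdot 6 \left(-4\right) = 0 \left(-24\right) = 0$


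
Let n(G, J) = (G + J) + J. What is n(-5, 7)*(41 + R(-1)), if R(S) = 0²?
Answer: 369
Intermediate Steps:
n(G, J) = G + 2*J
R(S) = 0
n(-5, 7)*(41 + R(-1)) = (-5 + 2*7)*(41 + 0) = (-5 + 14)*41 = 9*41 = 369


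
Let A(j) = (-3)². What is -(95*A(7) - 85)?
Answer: -770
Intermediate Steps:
A(j) = 9
-(95*A(7) - 85) = -(95*9 - 85) = -(855 - 85) = -1*770 = -770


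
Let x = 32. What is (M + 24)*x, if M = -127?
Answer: -3296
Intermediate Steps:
(M + 24)*x = (-127 + 24)*32 = -103*32 = -3296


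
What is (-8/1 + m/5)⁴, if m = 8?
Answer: 1048576/625 ≈ 1677.7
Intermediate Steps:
(-8/1 + m/5)⁴ = (-8/1 + 8/5)⁴ = (-8*1 + 8*(⅕))⁴ = (-8 + 8/5)⁴ = (-32/5)⁴ = 1048576/625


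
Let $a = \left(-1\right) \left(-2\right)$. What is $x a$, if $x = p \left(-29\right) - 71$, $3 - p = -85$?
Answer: $-5246$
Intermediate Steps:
$p = 88$ ($p = 3 - -85 = 3 + 85 = 88$)
$a = 2$
$x = -2623$ ($x = 88 \left(-29\right) - 71 = -2552 - 71 = -2623$)
$x a = \left(-2623\right) 2 = -5246$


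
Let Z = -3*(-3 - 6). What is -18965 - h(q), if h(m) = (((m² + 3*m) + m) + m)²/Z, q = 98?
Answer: -102400891/27 ≈ -3.7926e+6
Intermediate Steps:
Z = 27 (Z = -3*(-9) = 27)
h(m) = (m² + 5*m)²/27 (h(m) = (((m² + 3*m) + m) + m)²/27 = ((m² + 4*m) + m)²*(1/27) = (m² + 5*m)²*(1/27) = (m² + 5*m)²/27)
-18965 - h(q) = -18965 - 98²*(5 + 98)²/27 = -18965 - 9604*103²/27 = -18965 - 9604*10609/27 = -18965 - 1*101888836/27 = -18965 - 101888836/27 = -102400891/27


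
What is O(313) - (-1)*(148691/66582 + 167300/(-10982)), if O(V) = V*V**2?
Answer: 11210916260569295/365601762 ≈ 3.0664e+7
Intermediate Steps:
O(V) = V**3
O(313) - (-1)*(148691/66582 + 167300/(-10982)) = 313**3 - (-1)*(148691/66582 + 167300/(-10982)) = 30664297 - (-1)*(148691*(1/66582) + 167300*(-1/10982)) = 30664297 - (-1)*(148691/66582 - 83650/5491) = 30664297 - (-1)*(-4753122019)/365601762 = 30664297 - 1*4753122019/365601762 = 30664297 - 4753122019/365601762 = 11210916260569295/365601762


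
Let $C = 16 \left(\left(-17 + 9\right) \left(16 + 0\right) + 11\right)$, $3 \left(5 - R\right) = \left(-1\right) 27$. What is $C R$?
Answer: $-26208$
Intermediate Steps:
$R = 14$ ($R = 5 - \frac{\left(-1\right) 27}{3} = 5 - -9 = 5 + 9 = 14$)
$C = -1872$ ($C = 16 \left(\left(-8\right) 16 + 11\right) = 16 \left(-128 + 11\right) = 16 \left(-117\right) = -1872$)
$C R = \left(-1872\right) 14 = -26208$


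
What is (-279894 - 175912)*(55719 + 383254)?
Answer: -200086527238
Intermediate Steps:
(-279894 - 175912)*(55719 + 383254) = -455806*438973 = -200086527238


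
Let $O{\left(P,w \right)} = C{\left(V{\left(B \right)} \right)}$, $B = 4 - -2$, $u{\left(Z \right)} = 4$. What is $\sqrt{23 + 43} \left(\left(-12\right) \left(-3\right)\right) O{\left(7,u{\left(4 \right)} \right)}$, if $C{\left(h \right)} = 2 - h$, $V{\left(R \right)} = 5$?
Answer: $- 108 \sqrt{66} \approx -877.4$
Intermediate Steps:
$B = 6$ ($B = 4 + 2 = 6$)
$O{\left(P,w \right)} = -3$ ($O{\left(P,w \right)} = 2 - 5 = -3$)
$\sqrt{23 + 43} \left(\left(-12\right) \left(-3\right)\right) O{\left(7,u{\left(4 \right)} \right)} = \sqrt{23 + 43} \left(\left(-12\right) \left(-3\right)\right) \left(-3\right) = \sqrt{66} \cdot 36 \left(-3\right) = 36 \sqrt{66} \left(-3\right) = - 108 \sqrt{66}$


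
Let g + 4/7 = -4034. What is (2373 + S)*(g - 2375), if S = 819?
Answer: -20459352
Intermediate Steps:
g = -28242/7 (g = -4/7 - 4034 = -28242/7 ≈ -4034.6)
(2373 + S)*(g - 2375) = (2373 + 819)*(-28242/7 - 2375) = 3192*(-44867/7) = -20459352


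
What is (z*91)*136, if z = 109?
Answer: 1348984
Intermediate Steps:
(z*91)*136 = (109*91)*136 = 9919*136 = 1348984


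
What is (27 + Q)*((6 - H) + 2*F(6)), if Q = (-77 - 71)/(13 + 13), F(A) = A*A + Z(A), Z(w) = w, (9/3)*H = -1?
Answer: 75067/39 ≈ 1924.8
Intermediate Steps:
H = -1/3 (H = (1/3)*(-1) = -1/3 ≈ -0.33333)
F(A) = A + A**2 (F(A) = A*A + A = A**2 + A = A + A**2)
Q = -74/13 (Q = -148/26 = -148*1/26 = -74/13 ≈ -5.6923)
(27 + Q)*((6 - H) + 2*F(6)) = (27 - 74/13)*((6 - 1*(-1/3)) + 2*(6*(1 + 6))) = 277*((6 + 1/3) + 2*(6*7))/13 = 277*(19/3 + 2*42)/13 = 277*(19/3 + 84)/13 = (277/13)*(271/3) = 75067/39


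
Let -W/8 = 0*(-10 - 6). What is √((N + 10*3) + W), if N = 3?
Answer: √33 ≈ 5.7446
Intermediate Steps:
W = 0 (W = -0*(-10 - 6) = -0*(-16) = -8*0 = 0)
√((N + 10*3) + W) = √((3 + 10*3) + 0) = √((3 + 30) + 0) = √(33 + 0) = √33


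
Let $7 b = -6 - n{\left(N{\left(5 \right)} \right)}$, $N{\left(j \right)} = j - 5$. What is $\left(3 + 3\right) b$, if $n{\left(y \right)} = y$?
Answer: $- \frac{36}{7} \approx -5.1429$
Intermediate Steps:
$N{\left(j \right)} = -5 + j$
$b = - \frac{6}{7}$ ($b = \frac{-6 - \left(-5 + 5\right)}{7} = \frac{-6 - 0}{7} = \frac{-6 + 0}{7} = \frac{1}{7} \left(-6\right) = - \frac{6}{7} \approx -0.85714$)
$\left(3 + 3\right) b = \left(3 + 3\right) \left(- \frac{6}{7}\right) = 6 \left(- \frac{6}{7}\right) = - \frac{36}{7}$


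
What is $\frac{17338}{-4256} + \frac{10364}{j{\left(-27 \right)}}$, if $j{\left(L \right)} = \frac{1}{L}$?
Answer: $- \frac{595482653}{2128} \approx -2.7983 \cdot 10^{5}$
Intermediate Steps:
$\frac{17338}{-4256} + \frac{10364}{j{\left(-27 \right)}} = \frac{17338}{-4256} + \frac{10364}{\frac{1}{-27}} = 17338 \left(- \frac{1}{4256}\right) + \frac{10364}{- \frac{1}{27}} = - \frac{8669}{2128} + 10364 \left(-27\right) = - \frac{8669}{2128} - 279828 = - \frac{595482653}{2128}$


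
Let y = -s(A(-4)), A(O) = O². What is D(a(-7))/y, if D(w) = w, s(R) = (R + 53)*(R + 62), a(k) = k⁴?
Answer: -2401/5382 ≈ -0.44612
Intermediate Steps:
s(R) = (53 + R)*(62 + R)
y = -5382 (y = -(3286 + ((-4)²)² + 115*(-4)²) = -(3286 + 16² + 115*16) = -(3286 + 256 + 1840) = -1*5382 = -5382)
D(a(-7))/y = (-7)⁴/(-5382) = 2401*(-1/5382) = -2401/5382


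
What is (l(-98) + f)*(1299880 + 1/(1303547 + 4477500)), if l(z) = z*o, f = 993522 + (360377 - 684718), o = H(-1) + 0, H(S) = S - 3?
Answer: 5031618377853017853/5781047 ≈ 8.7036e+11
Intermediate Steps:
H(S) = -3 + S
o = -4 (o = (-3 - 1) + 0 = -4 + 0 = -4)
f = 669181 (f = 993522 - 324341 = 669181)
l(z) = -4*z (l(z) = z*(-4) = -4*z)
(l(-98) + f)*(1299880 + 1/(1303547 + 4477500)) = (-4*(-98) + 669181)*(1299880 + 1/(1303547 + 4477500)) = (392 + 669181)*(1299880 + 1/5781047) = 669573*(1299880 + 1/5781047) = 669573*(7514667374361/5781047) = 5031618377853017853/5781047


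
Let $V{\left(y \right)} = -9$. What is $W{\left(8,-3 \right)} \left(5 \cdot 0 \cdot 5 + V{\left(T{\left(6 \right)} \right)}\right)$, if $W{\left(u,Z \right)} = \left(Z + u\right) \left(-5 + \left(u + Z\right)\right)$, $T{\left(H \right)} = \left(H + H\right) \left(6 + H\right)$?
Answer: $0$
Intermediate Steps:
$T{\left(H \right)} = 2 H \left(6 + H\right)$
$W{\left(u,Z \right)} = \left(Z + u\right) \left(-5 + Z + u\right)$ ($W{\left(u,Z \right)} = \left(Z + u\right) \left(-5 + \left(Z + u\right)\right) = \left(Z + u\right) \left(-5 + Z + u\right)$)
$W{\left(8,-3 \right)} \left(5 \cdot 0 \cdot 5 + V{\left(T{\left(6 \right)} \right)}\right) = \left(\left(-3\right)^{2} + 8^{2} - -15 - 40 + 2 \left(-3\right) 8\right) \left(5 \cdot 0 \cdot 5 - 9\right) = \left(9 + 64 + 15 - 40 - 48\right) \left(0 \cdot 5 - 9\right) = 0 \left(0 - 9\right) = 0 \left(-9\right) = 0$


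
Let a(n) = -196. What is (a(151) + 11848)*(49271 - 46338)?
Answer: 34175316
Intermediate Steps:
(a(151) + 11848)*(49271 - 46338) = (-196 + 11848)*(49271 - 46338) = 11652*2933 = 34175316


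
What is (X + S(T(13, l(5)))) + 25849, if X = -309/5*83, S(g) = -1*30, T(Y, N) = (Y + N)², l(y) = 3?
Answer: 103448/5 ≈ 20690.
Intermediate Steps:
T(Y, N) = (N + Y)²
S(g) = -30
X = -25647/5 (X = -309*⅕*83 = -309/5*83 = -25647/5 ≈ -5129.4)
(X + S(T(13, l(5)))) + 25849 = (-25647/5 - 30) + 25849 = -25797/5 + 25849 = 103448/5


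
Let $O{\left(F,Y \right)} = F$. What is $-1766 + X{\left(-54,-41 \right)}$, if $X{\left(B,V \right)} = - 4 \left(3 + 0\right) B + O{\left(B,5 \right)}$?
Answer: $-1172$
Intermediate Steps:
$X{\left(B,V \right)} = - 11 B$ ($X{\left(B,V \right)} = - 4 \left(3 + 0\right) B + B = \left(-4\right) 3 B + B = - 12 B + B = - 11 B$)
$-1766 + X{\left(-54,-41 \right)} = -1766 - -594 = -1766 + 594 = -1172$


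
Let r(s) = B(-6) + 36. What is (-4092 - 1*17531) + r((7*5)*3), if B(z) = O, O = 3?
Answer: -21584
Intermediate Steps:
B(z) = 3
r(s) = 39 (r(s) = 3 + 36 = 39)
(-4092 - 1*17531) + r((7*5)*3) = (-4092 - 1*17531) + 39 = (-4092 - 17531) + 39 = -21623 + 39 = -21584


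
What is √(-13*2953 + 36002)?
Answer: I*√2387 ≈ 48.857*I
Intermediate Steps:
√(-13*2953 + 36002) = √(-38389 + 36002) = √(-2387) = I*√2387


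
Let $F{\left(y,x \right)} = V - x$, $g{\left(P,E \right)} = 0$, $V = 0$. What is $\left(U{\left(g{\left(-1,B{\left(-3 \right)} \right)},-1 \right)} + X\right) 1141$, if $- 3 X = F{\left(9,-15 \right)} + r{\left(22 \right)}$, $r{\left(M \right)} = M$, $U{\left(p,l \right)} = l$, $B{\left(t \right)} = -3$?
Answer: $- \frac{45640}{3} \approx -15213.0$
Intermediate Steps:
$F{\left(y,x \right)} = - x$ ($F{\left(y,x \right)} = 0 - x = - x$)
$X = - \frac{37}{3}$ ($X = - \frac{\left(-1\right) \left(-15\right) + 22}{3} = - \frac{15 + 22}{3} = \left(- \frac{1}{3}\right) 37 = - \frac{37}{3} \approx -12.333$)
$\left(U{\left(g{\left(-1,B{\left(-3 \right)} \right)},-1 \right)} + X\right) 1141 = \left(-1 - \frac{37}{3}\right) 1141 = \left(- \frac{40}{3}\right) 1141 = - \frac{45640}{3}$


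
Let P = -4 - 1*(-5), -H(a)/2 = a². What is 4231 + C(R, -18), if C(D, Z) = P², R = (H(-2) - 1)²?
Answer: 4232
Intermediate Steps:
H(a) = -2*a²
R = 81 (R = (-2*(-2)² - 1)² = (-2*4 - 1)² = (-8 - 1)² = (-9)² = 81)
P = 1 (P = -4 + 5 = 1)
C(D, Z) = 1 (C(D, Z) = 1² = 1)
4231 + C(R, -18) = 4231 + 1 = 4232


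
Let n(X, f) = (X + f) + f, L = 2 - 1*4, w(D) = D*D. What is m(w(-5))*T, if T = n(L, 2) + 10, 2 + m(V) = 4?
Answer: 24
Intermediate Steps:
w(D) = D²
L = -2 (L = 2 - 4 = -2)
n(X, f) = X + 2*f
m(V) = 2 (m(V) = -2 + 4 = 2)
T = 12 (T = (-2 + 2*2) + 10 = (-2 + 4) + 10 = 2 + 10 = 12)
m(w(-5))*T = 2*12 = 24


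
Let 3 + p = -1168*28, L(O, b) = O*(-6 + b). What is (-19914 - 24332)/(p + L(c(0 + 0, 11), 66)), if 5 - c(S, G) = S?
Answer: 44246/32407 ≈ 1.3653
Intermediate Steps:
c(S, G) = 5 - S
p = -32707 (p = -3 - 1168*28 = -3 - 32704 = -32707)
(-19914 - 24332)/(p + L(c(0 + 0, 11), 66)) = (-19914 - 24332)/(-32707 + (5 - (0 + 0))*(-6 + 66)) = -44246/(-32707 + (5 - 1*0)*60) = -44246/(-32707 + (5 + 0)*60) = -44246/(-32707 + 5*60) = -44246/(-32707 + 300) = -44246/(-32407) = -44246*(-1/32407) = 44246/32407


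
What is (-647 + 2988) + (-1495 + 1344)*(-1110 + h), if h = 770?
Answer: 53681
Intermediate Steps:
(-647 + 2988) + (-1495 + 1344)*(-1110 + h) = (-647 + 2988) + (-1495 + 1344)*(-1110 + 770) = 2341 - 151*(-340) = 2341 + 51340 = 53681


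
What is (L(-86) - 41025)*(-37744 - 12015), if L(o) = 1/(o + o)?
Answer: 351114481459/172 ≈ 2.0414e+9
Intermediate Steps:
L(o) = 1/(2*o)
(L(-86) - 41025)*(-37744 - 12015) = ((½)/(-86) - 41025)*(-37744 - 12015) = ((½)*(-1/86) - 41025)*(-49759) = (-1/172 - 41025)*(-49759) = -7056301/172*(-49759) = 351114481459/172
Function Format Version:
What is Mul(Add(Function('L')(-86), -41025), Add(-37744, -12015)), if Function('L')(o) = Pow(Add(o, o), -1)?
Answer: Rational(351114481459, 172) ≈ 2.0414e+9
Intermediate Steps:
Function('L')(o) = Mul(Rational(1, 2), Pow(o, -1)) (Function('L')(o) = Pow(Mul(2, o), -1) = Mul(Rational(1, 2), Pow(o, -1)))
Mul(Add(Function('L')(-86), -41025), Add(-37744, -12015)) = Mul(Add(Mul(Rational(1, 2), Pow(-86, -1)), -41025), Add(-37744, -12015)) = Mul(Add(Mul(Rational(1, 2), Rational(-1, 86)), -41025), -49759) = Mul(Add(Rational(-1, 172), -41025), -49759) = Mul(Rational(-7056301, 172), -49759) = Rational(351114481459, 172)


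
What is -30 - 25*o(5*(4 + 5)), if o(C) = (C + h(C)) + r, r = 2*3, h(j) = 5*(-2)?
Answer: -1055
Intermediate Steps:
h(j) = -10
r = 6
o(C) = -4 + C (o(C) = (C - 10) + 6 = (-10 + C) + 6 = -4 + C)
-30 - 25*o(5*(4 + 5)) = -30 - 25*(-4 + 5*(4 + 5)) = -30 - 25*(-4 + 5*9) = -30 - 25*(-4 + 45) = -30 - 25*41 = -30 - 1025 = -1055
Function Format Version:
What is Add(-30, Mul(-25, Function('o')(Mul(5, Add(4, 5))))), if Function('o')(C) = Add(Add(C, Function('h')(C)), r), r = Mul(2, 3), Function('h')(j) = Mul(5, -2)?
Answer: -1055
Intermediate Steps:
Function('h')(j) = -10
r = 6
Function('o')(C) = Add(-4, C) (Function('o')(C) = Add(Add(C, -10), 6) = Add(Add(-10, C), 6) = Add(-4, C))
Add(-30, Mul(-25, Function('o')(Mul(5, Add(4, 5))))) = Add(-30, Mul(-25, Add(-4, Mul(5, Add(4, 5))))) = Add(-30, Mul(-25, Add(-4, Mul(5, 9)))) = Add(-30, Mul(-25, Add(-4, 45))) = Add(-30, Mul(-25, 41)) = Add(-30, -1025) = -1055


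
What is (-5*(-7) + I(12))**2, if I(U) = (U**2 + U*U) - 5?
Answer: 101124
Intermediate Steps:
I(U) = -5 + 2*U**2 (I(U) = (U**2 + U**2) - 5 = 2*U**2 - 5 = -5 + 2*U**2)
(-5*(-7) + I(12))**2 = (-5*(-7) + (-5 + 2*12**2))**2 = (35 + (-5 + 2*144))**2 = (35 + (-5 + 288))**2 = (35 + 283)**2 = 318**2 = 101124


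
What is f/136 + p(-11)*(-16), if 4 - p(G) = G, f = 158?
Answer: -16241/68 ≈ -238.84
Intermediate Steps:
p(G) = 4 - G
f/136 + p(-11)*(-16) = 158/136 + (4 - 1*(-11))*(-16) = 158*(1/136) + (4 + 11)*(-16) = 79/68 + 15*(-16) = 79/68 - 240 = -16241/68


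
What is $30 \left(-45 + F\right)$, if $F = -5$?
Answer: $-1500$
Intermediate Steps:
$30 \left(-45 + F\right) = 30 \left(-45 - 5\right) = 30 \left(-50\right) = -1500$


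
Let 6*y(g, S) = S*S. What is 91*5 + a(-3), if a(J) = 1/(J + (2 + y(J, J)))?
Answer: 457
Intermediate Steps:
y(g, S) = S**2/6 (y(g, S) = (S*S)/6 = S**2/6)
a(J) = 1/(2 + J + J**2/6) (a(J) = 1/(J + (2 + J**2/6)) = 1/(2 + J + J**2/6))
91*5 + a(-3) = 91*5 + 6/(12 + (-3)**2 + 6*(-3)) = 455 + 6/(12 + 9 - 18) = 455 + 6/3 = 455 + 6*(1/3) = 455 + 2 = 457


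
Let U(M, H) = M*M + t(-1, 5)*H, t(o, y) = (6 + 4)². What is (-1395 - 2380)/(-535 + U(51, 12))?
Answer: -3775/3266 ≈ -1.1558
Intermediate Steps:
t(o, y) = 100 (t(o, y) = 10² = 100)
U(M, H) = M² + 100*H (U(M, H) = M*M + 100*H = M² + 100*H)
(-1395 - 2380)/(-535 + U(51, 12)) = (-1395 - 2380)/(-535 + (51² + 100*12)) = -3775/(-535 + (2601 + 1200)) = -3775/(-535 + 3801) = -3775/3266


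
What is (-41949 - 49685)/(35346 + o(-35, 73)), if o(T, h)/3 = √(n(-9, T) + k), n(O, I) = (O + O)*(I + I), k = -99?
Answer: -25107716/9684723 + 91634*√129/138814363 ≈ -2.5850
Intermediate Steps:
n(O, I) = 4*I*O (n(O, I) = (2*O)*(2*I) = 4*I*O)
o(T, h) = 3*√(-99 - 36*T) (o(T, h) = 3*√(4*T*(-9) - 99) = 3*√(-36*T - 99) = 3*√(-99 - 36*T))
(-41949 - 49685)/(35346 + o(-35, 73)) = (-41949 - 49685)/(35346 + 9*√(-11 - 4*(-35))) = -91634/(35346 + 9*√(-11 + 140)) = -91634/(35346 + 9*√129)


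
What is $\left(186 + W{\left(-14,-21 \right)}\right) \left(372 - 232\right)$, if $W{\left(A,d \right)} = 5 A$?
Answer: $16240$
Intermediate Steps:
$\left(186 + W{\left(-14,-21 \right)}\right) \left(372 - 232\right) = \left(186 + 5 \left(-14\right)\right) \left(372 - 232\right) = \left(186 - 70\right) 140 = 116 \cdot 140 = 16240$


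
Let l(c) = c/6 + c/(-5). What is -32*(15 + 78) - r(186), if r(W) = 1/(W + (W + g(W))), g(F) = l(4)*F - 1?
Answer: -5151461/1731 ≈ -2976.0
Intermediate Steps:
l(c) = -c/30 (l(c) = c*(⅙) + c*(-⅕) = c/6 - c/5 = -c/30)
g(F) = -1 - 2*F/15 (g(F) = (-1/30*4)*F - 1 = -2*F/15 - 1 = -1 - 2*F/15)
r(W) = 1/(-1 + 28*W/15) (r(W) = 1/(W + (W + (-1 - 2*W/15))) = 1/(W + (-1 + 13*W/15)) = 1/(-1 + 28*W/15))
-32*(15 + 78) - r(186) = -32*(15 + 78) - 15/(-15 + 28*186) = -32*93 - 15/(-15 + 5208) = -2976 - 15/5193 = -2976 - 1*5/1731 = -2976 - 5/1731 = -5151461/1731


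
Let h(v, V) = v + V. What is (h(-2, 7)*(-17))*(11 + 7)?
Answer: -1530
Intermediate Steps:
h(v, V) = V + v
(h(-2, 7)*(-17))*(11 + 7) = ((7 - 2)*(-17))*(11 + 7) = (5*(-17))*18 = -85*18 = -1530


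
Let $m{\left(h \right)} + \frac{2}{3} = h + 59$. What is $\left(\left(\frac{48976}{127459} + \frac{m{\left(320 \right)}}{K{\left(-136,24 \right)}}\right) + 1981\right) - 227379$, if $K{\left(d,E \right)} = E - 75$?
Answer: $- \frac{4395674735983}{19501227} \approx -2.2541 \cdot 10^{5}$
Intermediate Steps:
$K{\left(d,E \right)} = -75 + E$
$m{\left(h \right)} = \frac{175}{3} + h$ ($m{\left(h \right)} = - \frac{2}{3} + \left(h + 59\right) = - \frac{2}{3} + \left(59 + h\right) = \frac{175}{3} + h$)
$\left(\left(\frac{48976}{127459} + \frac{m{\left(320 \right)}}{K{\left(-136,24 \right)}}\right) + 1981\right) - 227379 = \left(\left(\frac{48976}{127459} + \frac{\frac{175}{3} + 320}{-75 + 24}\right) + 1981\right) - 227379 = \left(\left(48976 \cdot \frac{1}{127459} + \frac{1135}{3 \left(-51\right)}\right) + 1981\right) - 227379 = \left(\left(\frac{48976}{127459} + \frac{1135}{3} \left(- \frac{1}{51}\right)\right) + 1981\right) - 227379 = \left(\left(\frac{48976}{127459} - \frac{1135}{153}\right) + 1981\right) - 227379 = \left(- \frac{137172637}{19501227} + 1981\right) - 227379 = \frac{38494758050}{19501227} - 227379 = - \frac{4395674735983}{19501227}$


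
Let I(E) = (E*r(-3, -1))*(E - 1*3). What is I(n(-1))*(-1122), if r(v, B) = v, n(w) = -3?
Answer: 60588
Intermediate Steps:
I(E) = -3*E*(-3 + E) (I(E) = (E*(-3))*(E - 1*3) = (-3*E)*(E - 3) = (-3*E)*(-3 + E) = -3*E*(-3 + E))
I(n(-1))*(-1122) = (3*(-3)*(3 - 1*(-3)))*(-1122) = (3*(-3)*(3 + 3))*(-1122) = (3*(-3)*6)*(-1122) = -54*(-1122) = 60588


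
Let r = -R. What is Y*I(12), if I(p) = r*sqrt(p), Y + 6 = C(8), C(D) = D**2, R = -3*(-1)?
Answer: -348*sqrt(3) ≈ -602.75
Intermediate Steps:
R = 3
Y = 58 (Y = -6 + 8**2 = -6 + 64 = 58)
r = -3 (r = -1*3 = -3)
I(p) = -3*sqrt(p)
Y*I(12) = 58*(-6*sqrt(3)) = -348*sqrt(3)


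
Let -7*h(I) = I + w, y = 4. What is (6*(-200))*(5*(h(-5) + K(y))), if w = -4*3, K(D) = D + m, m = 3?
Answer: -396000/7 ≈ -56571.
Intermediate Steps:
K(D) = 3 + D (K(D) = D + 3 = 3 + D)
w = -12
h(I) = 12/7 - I/7 (h(I) = -(I - 12)/7 = -(-12 + I)/7 = 12/7 - I/7)
(6*(-200))*(5*(h(-5) + K(y))) = (6*(-200))*(5*((12/7 - ⅐*(-5)) + (3 + 4))) = -6000*((12/7 + 5/7) + 7) = -6000*(17/7 + 7) = -6000*66/7 = -1200*330/7 = -396000/7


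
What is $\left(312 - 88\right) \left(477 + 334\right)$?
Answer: $181664$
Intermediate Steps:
$\left(312 - 88\right) \left(477 + 334\right) = 224 \cdot 811 = 181664$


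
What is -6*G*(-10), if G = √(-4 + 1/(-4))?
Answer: 30*I*√17 ≈ 123.69*I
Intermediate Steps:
G = I*√17/2 (G = √(-4 - ¼) = √(-17/4) = I*√17/2 ≈ 2.0616*I)
-6*G*(-10) = -3*I*√17*(-10) = 30*I*√17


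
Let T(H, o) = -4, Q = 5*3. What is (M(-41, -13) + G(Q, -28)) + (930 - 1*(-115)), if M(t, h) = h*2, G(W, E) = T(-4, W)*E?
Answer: 1131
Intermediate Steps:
Q = 15
G(W, E) = -4*E
M(t, h) = 2*h
(M(-41, -13) + G(Q, -28)) + (930 - 1*(-115)) = (2*(-13) - 4*(-28)) + (930 - 1*(-115)) = (-26 + 112) + (930 + 115) = 86 + 1045 = 1131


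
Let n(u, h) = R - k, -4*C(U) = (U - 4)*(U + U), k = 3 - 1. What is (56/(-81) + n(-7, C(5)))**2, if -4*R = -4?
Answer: 18769/6561 ≈ 2.8607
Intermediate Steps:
R = 1 (R = -1/4*(-4) = 1)
k = 2
C(U) = -U*(-4 + U)/2 (C(U) = -(U - 4)*(U + U)/4 = -(-4 + U)*2*U/4 = -U*(-4 + U)/2)
n(u, h) = -1 (n(u, h) = 1 - 1*2 = 1 - 2 = -1)
(56/(-81) + n(-7, C(5)))**2 = (56/(-81) - 1)**2 = (56*(-1/81) - 1)**2 = (-56/81 - 1)**2 = (-137/81)**2 = 18769/6561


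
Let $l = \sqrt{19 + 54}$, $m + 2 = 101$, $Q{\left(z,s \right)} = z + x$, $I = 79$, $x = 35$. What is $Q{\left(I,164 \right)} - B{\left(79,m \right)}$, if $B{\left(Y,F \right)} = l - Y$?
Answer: $193 - \sqrt{73} \approx 184.46$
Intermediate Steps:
$Q{\left(z,s \right)} = 35 + z$ ($Q{\left(z,s \right)} = z + 35 = 35 + z$)
$m = 99$ ($m = -2 + 101 = 99$)
$l = \sqrt{73} \approx 8.544$
$B{\left(Y,F \right)} = \sqrt{73} - Y$
$Q{\left(I,164 \right)} - B{\left(79,m \right)} = \left(35 + 79\right) - \left(\sqrt{73} - 79\right) = 114 - \left(\sqrt{73} - 79\right) = 114 - \left(-79 + \sqrt{73}\right) = 114 + \left(79 - \sqrt{73}\right) = 193 - \sqrt{73}$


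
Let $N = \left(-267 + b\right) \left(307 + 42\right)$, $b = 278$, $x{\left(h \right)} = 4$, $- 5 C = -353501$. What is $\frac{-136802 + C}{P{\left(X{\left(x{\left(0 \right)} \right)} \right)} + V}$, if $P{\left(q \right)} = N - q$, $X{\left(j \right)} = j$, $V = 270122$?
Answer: $- \frac{330509}{1369785} \approx -0.24129$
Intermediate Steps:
$C = \frac{353501}{5}$ ($C = \left(- \frac{1}{5}\right) \left(-353501\right) = \frac{353501}{5} \approx 70700.0$)
$N = 3839$ ($N = \left(-267 + 278\right) \left(307 + 42\right) = 11 \cdot 349 = 3839$)
$P{\left(q \right)} = 3839 - q$
$\frac{-136802 + C}{P{\left(X{\left(x{\left(0 \right)} \right)} \right)} + V} = \frac{-136802 + \frac{353501}{5}}{\left(3839 - 4\right) + 270122} = - \frac{330509}{5 \left(\left(3839 - 4\right) + 270122\right)} = - \frac{330509}{5 \left(3835 + 270122\right)} = - \frac{330509}{5 \cdot 273957} = \left(- \frac{330509}{5}\right) \frac{1}{273957} = - \frac{330509}{1369785}$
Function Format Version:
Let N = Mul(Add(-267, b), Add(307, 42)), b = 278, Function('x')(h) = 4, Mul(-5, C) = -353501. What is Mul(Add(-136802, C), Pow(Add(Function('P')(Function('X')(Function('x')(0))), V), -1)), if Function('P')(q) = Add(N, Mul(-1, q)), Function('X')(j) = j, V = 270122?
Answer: Rational(-330509, 1369785) ≈ -0.24129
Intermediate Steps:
C = Rational(353501, 5) (C = Mul(Rational(-1, 5), -353501) = Rational(353501, 5) ≈ 70700.)
N = 3839 (N = Mul(Add(-267, 278), Add(307, 42)) = Mul(11, 349) = 3839)
Function('P')(q) = Add(3839, Mul(-1, q))
Mul(Add(-136802, C), Pow(Add(Function('P')(Function('X')(Function('x')(0))), V), -1)) = Mul(Add(-136802, Rational(353501, 5)), Pow(Add(Add(3839, Mul(-1, 4)), 270122), -1)) = Mul(Rational(-330509, 5), Pow(Add(Add(3839, -4), 270122), -1)) = Mul(Rational(-330509, 5), Pow(Add(3835, 270122), -1)) = Mul(Rational(-330509, 5), Pow(273957, -1)) = Mul(Rational(-330509, 5), Rational(1, 273957)) = Rational(-330509, 1369785)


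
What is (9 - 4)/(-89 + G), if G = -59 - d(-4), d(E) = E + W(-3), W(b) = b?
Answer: -5/141 ≈ -0.035461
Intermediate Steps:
d(E) = -3 + E (d(E) = E - 3 = -3 + E)
G = -52 (G = -59 - (-3 - 4) = -59 - 1*(-7) = -59 + 7 = -52)
(9 - 4)/(-89 + G) = (9 - 4)/(-89 - 52) = 5/(-141) = -1/141*5 = -5/141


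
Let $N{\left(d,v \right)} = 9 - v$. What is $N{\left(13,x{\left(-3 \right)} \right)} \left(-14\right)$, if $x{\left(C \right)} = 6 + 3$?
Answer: $0$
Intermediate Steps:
$x{\left(C \right)} = 9$
$N{\left(13,x{\left(-3 \right)} \right)} \left(-14\right) = \left(9 - 9\right) \left(-14\right) = 0 \left(-14\right) = 0$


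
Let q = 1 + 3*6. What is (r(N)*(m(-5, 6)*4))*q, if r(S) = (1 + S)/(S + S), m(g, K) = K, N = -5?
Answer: 912/5 ≈ 182.40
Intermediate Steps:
r(S) = (1 + S)/(2*S) (r(S) = (1 + S)/((2*S)) = (1 + S)*(1/(2*S)) = (1 + S)/(2*S))
q = 19 (q = 1 + 18 = 19)
(r(N)*(m(-5, 6)*4))*q = (((½)*(1 - 5)/(-5))*(6*4))*19 = (((½)*(-⅕)*(-4))*24)*19 = ((⅖)*24)*19 = (48/5)*19 = 912/5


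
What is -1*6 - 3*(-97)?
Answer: 285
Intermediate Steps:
-1*6 - 3*(-97) = -6 + 291 = 285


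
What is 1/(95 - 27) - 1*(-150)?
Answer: 10201/68 ≈ 150.01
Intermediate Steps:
1/(95 - 27) - 1*(-150) = 1/68 + 150 = 10201/68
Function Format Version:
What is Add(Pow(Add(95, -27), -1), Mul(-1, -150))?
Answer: Rational(10201, 68) ≈ 150.01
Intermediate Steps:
Add(Pow(Add(95, -27), -1), Mul(-1, -150)) = Add(Pow(68, -1), 150) = Add(Rational(1, 68), 150) = Rational(10201, 68)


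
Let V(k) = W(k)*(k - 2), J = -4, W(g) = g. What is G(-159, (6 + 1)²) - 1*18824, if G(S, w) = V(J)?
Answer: -18800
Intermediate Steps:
V(k) = k*(-2 + k) (V(k) = k*(k - 2) = k*(-2 + k))
G(S, w) = 24 (G(S, w) = -4*(-2 - 4) = -4*(-6) = 24)
G(-159, (6 + 1)²) - 1*18824 = 24 - 1*18824 = 24 - 18824 = -18800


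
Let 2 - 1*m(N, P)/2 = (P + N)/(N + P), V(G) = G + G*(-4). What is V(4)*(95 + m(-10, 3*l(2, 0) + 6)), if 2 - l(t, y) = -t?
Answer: -1164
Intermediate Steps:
l(t, y) = 2 + t (l(t, y) = 2 - (-1)*t = 2 + t)
V(G) = -3*G (V(G) = G - 4*G = -3*G)
m(N, P) = 2 (m(N, P) = 4 - 2*(P + N)/(N + P) = 4 - 2*(N + P)/(N + P) = 4 - 2*1 = 4 - 2 = 2)
V(4)*(95 + m(-10, 3*l(2, 0) + 6)) = (-3*4)*(95 + 2) = -12*97 = -1164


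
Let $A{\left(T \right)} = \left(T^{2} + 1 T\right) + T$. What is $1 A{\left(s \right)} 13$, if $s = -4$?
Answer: $104$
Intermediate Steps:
$A{\left(T \right)} = T^{2} + 2 T$ ($A{\left(T \right)} = \left(T^{2} + T\right) + T = \left(T + T^{2}\right) + T = T^{2} + 2 T$)
$1 A{\left(s \right)} 13 = 1 \left(- 4 \left(2 - 4\right)\right) 13 = 1 \left(\left(-4\right) \left(-2\right)\right) 13 = 1 \cdot 8 \cdot 13 = 8 \cdot 13 = 104$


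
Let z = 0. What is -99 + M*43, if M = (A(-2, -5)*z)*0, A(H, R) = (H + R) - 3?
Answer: -99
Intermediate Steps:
A(H, R) = -3 + H + R
M = 0 (M = ((-3 - 2 - 5)*0)*0 = -10*0*0 = 0*0 = 0)
-99 + M*43 = -99 + 0*43 = -99 + 0 = -99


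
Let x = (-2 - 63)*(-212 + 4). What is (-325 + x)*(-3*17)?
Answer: -672945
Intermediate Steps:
x = 13520 (x = -65*(-208) = 13520)
(-325 + x)*(-3*17) = (-325 + 13520)*(-3*17) = 13195*(-51) = -672945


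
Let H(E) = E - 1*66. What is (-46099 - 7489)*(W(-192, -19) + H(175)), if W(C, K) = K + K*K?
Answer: -24168188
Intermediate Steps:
W(C, K) = K + K²
H(E) = -66 + E (H(E) = E - 66 = -66 + E)
(-46099 - 7489)*(W(-192, -19) + H(175)) = (-46099 - 7489)*(-19*(1 - 19) + (-66 + 175)) = -53588*(-19*(-18) + 109) = -53588*(342 + 109) = -53588*451 = -24168188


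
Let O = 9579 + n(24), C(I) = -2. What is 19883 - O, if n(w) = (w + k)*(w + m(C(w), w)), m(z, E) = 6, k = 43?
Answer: 8294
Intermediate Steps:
n(w) = (6 + w)*(43 + w) (n(w) = (w + 43)*(w + 6) = (43 + w)*(6 + w) = (6 + w)*(43 + w))
O = 11589 (O = 9579 + (258 + 24² + 49*24) = 9579 + (258 + 576 + 1176) = 9579 + 2010 = 11589)
19883 - O = 19883 - 1*11589 = 19883 - 11589 = 8294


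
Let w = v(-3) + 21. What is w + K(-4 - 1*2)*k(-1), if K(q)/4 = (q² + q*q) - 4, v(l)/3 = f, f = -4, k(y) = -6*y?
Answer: 1641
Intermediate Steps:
v(l) = -12 (v(l) = 3*(-4) = -12)
K(q) = -16 + 8*q² (K(q) = 4*((q² + q*q) - 4) = 4*((q² + q²) - 4) = 4*(2*q² - 4) = 4*(-4 + 2*q²) = -16 + 8*q²)
w = 9 (w = -12 + 21 = 9)
w + K(-4 - 1*2)*k(-1) = 9 + (-16 + 8*(-4 - 1*2)²)*(-6*(-1)) = 9 + (-16 + 8*(-4 - 2)²)*6 = 9 + (-16 + 8*(-6)²)*6 = 9 + (-16 + 8*36)*6 = 9 + (-16 + 288)*6 = 9 + 272*6 = 9 + 1632 = 1641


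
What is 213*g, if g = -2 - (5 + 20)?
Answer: -5751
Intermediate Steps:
g = -27 (g = -2 - 1*25 = -2 - 25 = -27)
213*g = 213*(-27) = -5751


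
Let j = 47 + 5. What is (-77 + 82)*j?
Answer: 260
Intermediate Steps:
j = 52
(-77 + 82)*j = (-77 + 82)*52 = 5*52 = 260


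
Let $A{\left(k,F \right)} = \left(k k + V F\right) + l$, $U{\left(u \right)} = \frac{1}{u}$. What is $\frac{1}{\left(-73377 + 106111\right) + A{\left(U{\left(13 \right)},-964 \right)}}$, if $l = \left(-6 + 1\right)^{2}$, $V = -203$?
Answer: $\frac{169}{38608220} \approx 4.3773 \cdot 10^{-6}$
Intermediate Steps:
$l = 25$ ($l = \left(-5\right)^{2} = 25$)
$A{\left(k,F \right)} = 25 + k^{2} - 203 F$ ($A{\left(k,F \right)} = \left(k k - 203 F\right) + 25 = \left(k^{2} - 203 F\right) + 25 = 25 + k^{2} - 203 F$)
$\frac{1}{\left(-73377 + 106111\right) + A{\left(U{\left(13 \right)},-964 \right)}} = \frac{1}{\left(-73377 + 106111\right) + \left(25 + \left(\frac{1}{13}\right)^{2} - -195692\right)} = \frac{1}{32734 + \left(25 + \left(\frac{1}{13}\right)^{2} + 195692\right)} = \frac{1}{32734 + \left(25 + \frac{1}{169} + 195692\right)} = \frac{1}{32734 + \frac{33076174}{169}} = \frac{1}{\frac{38608220}{169}} = \frac{169}{38608220}$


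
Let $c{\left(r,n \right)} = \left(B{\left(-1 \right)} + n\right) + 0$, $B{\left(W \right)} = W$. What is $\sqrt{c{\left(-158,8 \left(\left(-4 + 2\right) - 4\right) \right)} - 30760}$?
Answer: $i \sqrt{30809} \approx 175.52 i$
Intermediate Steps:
$c{\left(r,n \right)} = -1 + n$ ($c{\left(r,n \right)} = \left(-1 + n\right) + 0 = -1 + n$)
$\sqrt{c{\left(-158,8 \left(\left(-4 + 2\right) - 4\right) \right)} - 30760} = \sqrt{\left(-1 + 8 \left(\left(-4 + 2\right) - 4\right)\right) - 30760} = \sqrt{\left(-1 + 8 \left(-2 - 4\right)\right) - 30760} = \sqrt{\left(-1 + 8 \left(-6\right)\right) - 30760} = \sqrt{\left(-1 - 48\right) - 30760} = \sqrt{-49 - 30760} = \sqrt{-30809} = i \sqrt{30809}$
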